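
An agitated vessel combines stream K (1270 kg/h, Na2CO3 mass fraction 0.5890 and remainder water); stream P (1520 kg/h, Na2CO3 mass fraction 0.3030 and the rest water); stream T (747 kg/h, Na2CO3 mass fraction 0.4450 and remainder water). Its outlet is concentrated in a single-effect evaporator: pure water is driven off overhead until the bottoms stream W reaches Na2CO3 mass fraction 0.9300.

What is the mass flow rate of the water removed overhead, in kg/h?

1880 kg/h

Na2CO3 entering = 1270×0.589 + 1520×0.303 + 747×0.445 = 1541 kg/h.
All Na2CO3 reports to W, so W = 1541/0.930 = 1657 kg/h.
Total feed = 3537 kg/h; overhead = 3537 − 1657 = 1880 kg/h.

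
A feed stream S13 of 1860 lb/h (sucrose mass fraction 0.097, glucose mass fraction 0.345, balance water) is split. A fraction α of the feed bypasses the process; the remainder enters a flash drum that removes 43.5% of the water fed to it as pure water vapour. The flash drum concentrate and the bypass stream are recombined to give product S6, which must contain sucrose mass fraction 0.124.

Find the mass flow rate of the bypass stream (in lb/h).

All 1860×0.097 = 180.42 lb/h of sucrose reaches S6, so S6 = 180.42/0.124 = 1455 lb/h and vapour = 405 lb/h.
The evaporator receives (1−α)·1860 of feed at 0.558 water and removes 0.435 of that water:
0.435×0.558×(1−α)×1860 = 405
(1−α) = 405/451.48 = 0.8971;  α = 0.1029.
Bypass flow = 0.1029×1860 = 191.48 lb/h.

191.5 lb/h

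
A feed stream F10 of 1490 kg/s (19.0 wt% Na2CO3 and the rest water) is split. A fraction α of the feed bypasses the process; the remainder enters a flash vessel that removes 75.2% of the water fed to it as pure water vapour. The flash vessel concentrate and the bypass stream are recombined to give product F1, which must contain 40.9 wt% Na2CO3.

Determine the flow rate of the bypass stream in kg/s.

180.2 kg/s

All 1490×0.190 = 283.1 kg/s of Na2CO3 reaches F1, so F1 = 283.1/0.409 = 692.18 kg/s and vapour = 797.82 kg/s.
The evaporator receives (1−α)·1490 of feed at 0.810 water and removes 0.752 of that water:
0.752×0.810×(1−α)×1490 = 797.82
(1−α) = 797.82/907.59 = 0.8791;  α = 0.1209.
Bypass flow = 0.1209×1490 = 180.2 kg/s.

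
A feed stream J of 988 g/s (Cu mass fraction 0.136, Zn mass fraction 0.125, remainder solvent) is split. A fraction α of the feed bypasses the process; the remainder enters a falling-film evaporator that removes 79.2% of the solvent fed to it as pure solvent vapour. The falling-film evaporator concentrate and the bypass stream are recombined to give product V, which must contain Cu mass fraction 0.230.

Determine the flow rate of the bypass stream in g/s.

298.1 g/s

All 988×0.136 = 134.37 g/s of Cu reaches V, so V = 134.37/0.230 = 584.21 g/s and vapour = 403.79 g/s.
The evaporator receives (1−α)·988 of feed at 0.739 solvent and removes 0.792 of that solvent:
0.792×0.739×(1−α)×988 = 403.79
(1−α) = 403.79/578.26 = 0.6983;  α = 0.3017.
Bypass flow = 0.3017×988 = 298.1 g/s.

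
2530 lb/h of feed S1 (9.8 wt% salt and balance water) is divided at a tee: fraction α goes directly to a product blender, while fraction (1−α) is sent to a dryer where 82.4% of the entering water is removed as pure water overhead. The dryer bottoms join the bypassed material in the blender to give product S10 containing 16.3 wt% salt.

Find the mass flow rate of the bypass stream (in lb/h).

1173 lb/h

All 2530×0.098 = 247.94 lb/h of salt reaches S10, so S10 = 247.94/0.163 = 1521.1 lb/h and vapour = 1008.9 lb/h.
The evaporator receives (1−α)·2530 of feed at 0.902 water and removes 0.824 of that water:
0.824×0.902×(1−α)×2530 = 1008.9
(1−α) = 1008.9/1880.4 = 0.5365;  α = 0.4635.
Bypass flow = 0.4635×2530 = 1172.6 lb/h.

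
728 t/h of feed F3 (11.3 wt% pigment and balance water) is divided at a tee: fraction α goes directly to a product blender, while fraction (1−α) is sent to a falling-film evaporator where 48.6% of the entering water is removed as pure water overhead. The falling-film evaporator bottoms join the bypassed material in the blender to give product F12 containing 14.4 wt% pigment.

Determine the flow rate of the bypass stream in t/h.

All 728×0.113 = 82.264 t/h of pigment reaches F12, so F12 = 82.264/0.144 = 571.28 t/h and vapour = 156.72 t/h.
The evaporator receives (1−α)·728 of feed at 0.887 water and removes 0.486 of that water:
0.486×0.887×(1−α)×728 = 156.72
(1−α) = 156.72/313.83 = 0.4994;  α = 0.5006.
Bypass flow = 0.5006×728 = 364.44 t/h.

364.4 t/h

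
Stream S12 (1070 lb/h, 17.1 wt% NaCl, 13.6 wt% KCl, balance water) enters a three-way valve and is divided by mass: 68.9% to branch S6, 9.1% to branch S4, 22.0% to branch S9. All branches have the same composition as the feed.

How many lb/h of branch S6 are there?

Branch S6 flow = 0.689×1070 = 737.23 lb/h.

737.2 lb/h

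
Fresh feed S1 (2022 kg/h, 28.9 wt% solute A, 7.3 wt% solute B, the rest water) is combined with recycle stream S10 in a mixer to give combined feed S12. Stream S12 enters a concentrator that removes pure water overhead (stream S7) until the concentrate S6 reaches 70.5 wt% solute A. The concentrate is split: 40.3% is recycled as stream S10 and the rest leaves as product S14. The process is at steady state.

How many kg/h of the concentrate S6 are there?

1388 kg/h

Overall solute A balance (none leaves overhead): solute A in fresh feed = solute A in product, i.e. 2022×0.289 = (1−0.403)·S6·0.705.
S6 = 584.36/(0.705×0.597) = 1388.4 kg/h.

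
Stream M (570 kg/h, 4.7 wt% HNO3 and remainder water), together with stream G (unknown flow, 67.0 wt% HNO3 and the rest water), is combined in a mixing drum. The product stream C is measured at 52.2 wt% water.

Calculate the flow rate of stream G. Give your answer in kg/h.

Let G be the unknown flow. Total out = 570 + G.
water balance: 543.21 + 0.330·G = 0.522·(570 + G)
(0.330 − 0.522)·G = 0.522×570 − 543.21 = -245.67
G = -245.67 / -0.192 = 1279.5 kg/h

1280 kg/h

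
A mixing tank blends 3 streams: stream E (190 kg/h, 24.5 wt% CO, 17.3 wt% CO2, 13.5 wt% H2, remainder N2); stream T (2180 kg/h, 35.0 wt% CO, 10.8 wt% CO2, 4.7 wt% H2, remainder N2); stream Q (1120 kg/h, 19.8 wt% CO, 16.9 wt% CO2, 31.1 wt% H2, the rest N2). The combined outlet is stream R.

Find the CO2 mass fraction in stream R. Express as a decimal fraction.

Total flow out = 190 + 2180 + 1120 = 3490 kg/h.
CO2 in = 190×0.173 + 2180×0.108 + 1120×0.169 = 457.59 kg/h.
CO2 mass fraction in R = 457.59/3490 = 0.131.

0.131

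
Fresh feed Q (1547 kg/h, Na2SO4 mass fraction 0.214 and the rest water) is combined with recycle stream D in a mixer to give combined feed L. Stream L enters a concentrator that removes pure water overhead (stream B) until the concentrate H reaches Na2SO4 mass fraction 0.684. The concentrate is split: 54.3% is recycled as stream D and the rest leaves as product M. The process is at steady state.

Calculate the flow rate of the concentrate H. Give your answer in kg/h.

1059 kg/h

Overall Na2SO4 balance (none leaves overhead): Na2SO4 in fresh feed = Na2SO4 in product, i.e. 1547×0.214 = (1−0.543)·H·0.684.
H = 331.06/(0.684×0.457) = 1059.1 kg/h.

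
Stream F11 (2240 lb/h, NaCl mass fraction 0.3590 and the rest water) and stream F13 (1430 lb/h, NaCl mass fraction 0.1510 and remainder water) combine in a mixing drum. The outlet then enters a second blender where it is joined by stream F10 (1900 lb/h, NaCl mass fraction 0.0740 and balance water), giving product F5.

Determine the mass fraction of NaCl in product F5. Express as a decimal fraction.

Overall, product flow = 5570 lb/h.
NaCl in = 2240×0.359 + 1430×0.151 + 1900×0.074 = 1160.7 lb/h.
NaCl fraction in F5 = 0.2084.

0.2084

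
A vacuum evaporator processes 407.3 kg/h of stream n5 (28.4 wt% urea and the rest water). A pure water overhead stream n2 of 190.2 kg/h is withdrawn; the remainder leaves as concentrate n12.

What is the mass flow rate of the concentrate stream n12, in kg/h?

217.1 kg/h

Concentrate = 407.3 − 190.2 = 217.1 kg/h.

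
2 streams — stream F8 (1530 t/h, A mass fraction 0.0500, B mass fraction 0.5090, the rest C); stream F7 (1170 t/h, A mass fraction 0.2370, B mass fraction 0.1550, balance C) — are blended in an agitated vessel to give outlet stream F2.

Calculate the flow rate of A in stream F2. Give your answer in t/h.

A out = A in = 1530×0.050 + 1170×0.237 = 353.79 t/h.

353.8 t/h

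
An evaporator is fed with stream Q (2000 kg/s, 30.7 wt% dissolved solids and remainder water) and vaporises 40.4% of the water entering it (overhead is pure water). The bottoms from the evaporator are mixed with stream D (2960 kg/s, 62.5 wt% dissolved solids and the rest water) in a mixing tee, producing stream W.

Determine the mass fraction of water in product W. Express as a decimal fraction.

Vapour removed = 0.404×0.693×2000 = 559.94 kg/s; concentrate = 1440.1 kg/s.
water reaching the mixer = 826.06 (from concentrate) + 2960×0.375 = 1936.1 kg/s.
Product flow = 1440.1 + 2960 = 4400.1 kg/s; water fraction = 0.440.

0.440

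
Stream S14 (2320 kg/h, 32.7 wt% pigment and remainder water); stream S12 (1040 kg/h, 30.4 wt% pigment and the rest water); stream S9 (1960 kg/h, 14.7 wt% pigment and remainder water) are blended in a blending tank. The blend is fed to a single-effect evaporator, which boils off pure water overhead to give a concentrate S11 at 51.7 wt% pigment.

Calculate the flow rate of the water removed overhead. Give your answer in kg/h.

pigment entering = 2320×0.327 + 1040×0.304 + 1960×0.147 = 1362.9 kg/h.
All pigment reports to S11, so S11 = 1362.9/0.517 = 2636.2 kg/h.
Total feed = 5320 kg/h; overhead = 5320 − 2636.2 = 2683.8 kg/h.

2684 kg/h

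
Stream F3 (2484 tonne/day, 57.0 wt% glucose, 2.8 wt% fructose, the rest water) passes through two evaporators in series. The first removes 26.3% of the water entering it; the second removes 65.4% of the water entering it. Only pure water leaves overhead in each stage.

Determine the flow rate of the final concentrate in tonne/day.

1740 tonne/day

water in feed = 2484×0.402 = 998.57 tonne/day.
After stage 1: water left = (1−0.263)×998.57 = 735.94; stream total = 2221.4 tonne/day.
After stage 2: water left = (1−0.654)×735.94 = 254.64; final concentrate = 1740.1 tonne/day.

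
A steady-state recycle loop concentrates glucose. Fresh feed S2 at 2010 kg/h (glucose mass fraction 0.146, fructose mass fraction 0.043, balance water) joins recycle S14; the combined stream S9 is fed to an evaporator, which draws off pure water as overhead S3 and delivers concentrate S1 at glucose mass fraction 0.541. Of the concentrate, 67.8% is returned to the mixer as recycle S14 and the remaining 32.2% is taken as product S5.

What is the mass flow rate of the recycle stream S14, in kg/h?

1142 kg/h

Overall glucose balance (none leaves overhead): glucose in fresh feed = glucose in product, i.e. 2010×0.146 = (1−0.678)·S1·0.541.
S1 = 293.46/(0.541×0.322) = 1684.6 kg/h.
Recycle S14 = 0.678×1684.6 = 1142.2 kg/h.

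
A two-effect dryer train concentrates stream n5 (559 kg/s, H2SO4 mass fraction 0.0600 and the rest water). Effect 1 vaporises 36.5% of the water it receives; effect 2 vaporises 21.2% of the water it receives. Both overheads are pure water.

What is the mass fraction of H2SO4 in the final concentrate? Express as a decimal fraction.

water in feed = 559×0.940 = 525.46 kg/s.
After stage 1: water left = (1−0.365)×525.46 = 333.67; stream total = 367.21 kg/s.
After stage 2: water left = (1−0.212)×333.67 = 262.93; final concentrate = 296.47 kg/s.
H2SO4 fraction = 33.54/296.47 = 0.1131.

0.1131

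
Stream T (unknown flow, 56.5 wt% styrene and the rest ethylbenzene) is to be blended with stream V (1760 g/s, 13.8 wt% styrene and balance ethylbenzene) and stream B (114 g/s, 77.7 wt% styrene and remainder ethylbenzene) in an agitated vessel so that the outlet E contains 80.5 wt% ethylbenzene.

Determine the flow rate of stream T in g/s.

91.82 g/s

Let T be the unknown flow. Total out = 1874 + T.
ethylbenzene balance: 1542.5 + 0.435·T = 0.805·(1874 + T)
(0.435 − 0.805)·T = 0.805×1874 − 1542.5 = -33.972
T = -33.972 / -0.370 = 91.816 g/s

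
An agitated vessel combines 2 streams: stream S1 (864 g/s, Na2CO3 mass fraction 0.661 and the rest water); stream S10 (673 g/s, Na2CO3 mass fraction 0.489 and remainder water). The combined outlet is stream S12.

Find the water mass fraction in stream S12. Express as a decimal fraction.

0.414

Total flow out = 864 + 673 = 1537 g/s.
water in = 864×0.339 + 673×0.511 = 636.8 g/s.
water mass fraction in S12 = 636.8/1537 = 0.414.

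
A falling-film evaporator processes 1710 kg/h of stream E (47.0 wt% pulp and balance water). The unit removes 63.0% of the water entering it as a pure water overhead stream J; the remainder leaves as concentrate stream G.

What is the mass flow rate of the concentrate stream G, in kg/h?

water entering = 1710×0.530 = 906.3 kg/h; overhead removed = 0.630×906.3 = 570.97 kg/h.
Concentrate = 1710 − 570.97 = 1139 kg/h.

1139 kg/h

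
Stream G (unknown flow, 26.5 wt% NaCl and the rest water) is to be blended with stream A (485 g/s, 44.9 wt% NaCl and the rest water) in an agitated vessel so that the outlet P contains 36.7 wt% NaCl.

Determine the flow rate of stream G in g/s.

Let G be the unknown flow. Total out = 485 + G.
NaCl balance: 217.77 + 0.265·G = 0.367·(485 + G)
(0.265 − 0.367)·G = 0.367×485 − 217.77 = -39.77
G = -39.77 / -0.102 = 389.9 g/s

389.9 g/s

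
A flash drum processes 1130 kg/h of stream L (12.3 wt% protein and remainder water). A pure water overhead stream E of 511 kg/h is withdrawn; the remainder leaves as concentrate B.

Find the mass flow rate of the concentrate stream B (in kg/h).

619 kg/h

Concentrate = 1130 − 511 = 619 kg/h.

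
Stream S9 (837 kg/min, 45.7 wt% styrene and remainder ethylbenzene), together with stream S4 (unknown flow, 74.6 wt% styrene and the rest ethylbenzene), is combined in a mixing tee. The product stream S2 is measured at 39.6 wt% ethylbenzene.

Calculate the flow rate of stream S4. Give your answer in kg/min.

866.5 kg/min

Let S4 be the unknown flow. Total out = 837 + S4.
ethylbenzene balance: 454.49 + 0.254·S4 = 0.396·(837 + S4)
(0.254 − 0.396)·S4 = 0.396×837 − 454.49 = -123.04
S4 = -123.04 / -0.142 = 866.47 kg/min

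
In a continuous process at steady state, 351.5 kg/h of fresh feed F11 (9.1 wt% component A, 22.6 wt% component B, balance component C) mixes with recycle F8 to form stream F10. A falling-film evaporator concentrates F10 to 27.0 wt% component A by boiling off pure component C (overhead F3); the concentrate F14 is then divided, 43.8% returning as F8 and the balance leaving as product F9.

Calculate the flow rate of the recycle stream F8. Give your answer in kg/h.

Overall component A balance (none leaves overhead): component A in fresh feed = component A in product, i.e. 351.5×0.091 = (1−0.438)·F14·0.270.
F14 = 31.986/(0.270×0.562) = 210.8 kg/h.
Recycle F8 = 0.438×210.8 = 92.33 kg/h.

92.33 kg/h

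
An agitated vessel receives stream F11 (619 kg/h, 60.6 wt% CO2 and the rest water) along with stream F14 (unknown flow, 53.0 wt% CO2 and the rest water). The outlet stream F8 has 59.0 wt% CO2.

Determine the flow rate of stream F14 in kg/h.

Let F14 be the unknown flow. Total out = 619 + F14.
CO2 balance: 375.11 + 0.530·F14 = 0.590·(619 + F14)
(0.530 − 0.590)·F14 = 0.590×619 − 375.11 = -9.904
F14 = -9.904 / -0.060 = 165.07 kg/h

165.1 kg/h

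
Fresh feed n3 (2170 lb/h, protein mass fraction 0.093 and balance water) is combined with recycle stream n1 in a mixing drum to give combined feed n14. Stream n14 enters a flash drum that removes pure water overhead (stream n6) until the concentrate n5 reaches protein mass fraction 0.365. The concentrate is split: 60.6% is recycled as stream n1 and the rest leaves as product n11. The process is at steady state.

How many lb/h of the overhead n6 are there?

1617 lb/h

Overall protein balance (none leaves overhead): protein in fresh feed = protein in product, i.e. 2170×0.093 = (1−0.606)·n5·0.365.
n5 = 201.81/(0.365×0.394) = 1403.3 lb/h.
Recycle n1 = 0.606×1403.3 = 850.41 lb/h.
Combined feed n14 = 2170 + 850.41 = 3020.4 lb/h.
Overhead n6 = n14 − n5 = 3020.4 − 1403.3 = 1617.1 lb/h.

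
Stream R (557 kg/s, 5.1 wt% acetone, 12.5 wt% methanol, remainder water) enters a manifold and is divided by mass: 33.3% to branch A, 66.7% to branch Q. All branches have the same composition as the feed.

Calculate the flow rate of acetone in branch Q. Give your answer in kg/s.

Branch Q total = 0.667×557 = 371.52 kg/s.
acetone in Q = 0.051×371.52 = 18.947 kg/s.

18.95 kg/s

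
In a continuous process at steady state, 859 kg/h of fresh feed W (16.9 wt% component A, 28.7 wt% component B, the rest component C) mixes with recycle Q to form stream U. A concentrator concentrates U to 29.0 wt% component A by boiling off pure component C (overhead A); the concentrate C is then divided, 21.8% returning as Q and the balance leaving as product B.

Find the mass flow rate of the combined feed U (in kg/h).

Overall component A balance (none leaves overhead): component A in fresh feed = component A in product, i.e. 859×0.169 = (1−0.218)·C·0.290.
C = 145.17/(0.290×0.782) = 640.14 kg/h.
Recycle Q = 0.218×640.14 = 139.55 kg/h.
Combined feed U = 859 + 139.55 = 998.55 kg/h.

998.6 kg/h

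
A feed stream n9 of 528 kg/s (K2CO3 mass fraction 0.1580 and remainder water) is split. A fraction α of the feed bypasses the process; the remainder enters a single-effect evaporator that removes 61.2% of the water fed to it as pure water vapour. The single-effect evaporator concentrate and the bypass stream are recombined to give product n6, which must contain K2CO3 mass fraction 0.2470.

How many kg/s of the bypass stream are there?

All 528×0.158 = 83.424 kg/s of K2CO3 reaches n6, so n6 = 83.424/0.247 = 337.75 kg/s and vapour = 190.25 kg/s.
The evaporator receives (1−α)·528 of feed at 0.842 water and removes 0.612 of that water:
0.612×0.842×(1−α)×528 = 190.25
(1−α) = 190.25/272.08 = 0.6992;  α = 0.3008.
Bypass flow = 0.3008×528 = 158.8 kg/s.

158.8 kg/s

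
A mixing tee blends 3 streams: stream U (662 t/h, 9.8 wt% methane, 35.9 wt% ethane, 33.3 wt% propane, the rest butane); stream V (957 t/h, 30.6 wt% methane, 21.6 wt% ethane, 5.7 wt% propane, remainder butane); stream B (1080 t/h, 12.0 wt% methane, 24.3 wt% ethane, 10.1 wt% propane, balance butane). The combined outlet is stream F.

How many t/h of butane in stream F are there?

butane out = butane in = 662×0.210 + 957×0.421 + 1080×0.536 = 1120.8 t/h.

1121 t/h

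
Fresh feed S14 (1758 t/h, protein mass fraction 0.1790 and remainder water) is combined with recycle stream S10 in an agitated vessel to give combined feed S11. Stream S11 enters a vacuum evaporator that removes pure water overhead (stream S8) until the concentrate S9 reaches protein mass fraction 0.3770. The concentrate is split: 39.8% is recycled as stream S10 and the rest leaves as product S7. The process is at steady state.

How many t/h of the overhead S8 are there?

923.3 t/h

Overall protein balance (none leaves overhead): protein in fresh feed = protein in product, i.e. 1758×0.179 = (1−0.398)·S9·0.377.
S9 = 314.68/(0.377×0.602) = 1386.5 t/h.
Recycle S10 = 0.398×1386.5 = 551.85 t/h.
Combined feed S11 = 1758 + 551.85 = 2309.8 t/h.
Overhead S8 = S11 − S9 = 2309.8 − 1386.5 = 923.3 t/h.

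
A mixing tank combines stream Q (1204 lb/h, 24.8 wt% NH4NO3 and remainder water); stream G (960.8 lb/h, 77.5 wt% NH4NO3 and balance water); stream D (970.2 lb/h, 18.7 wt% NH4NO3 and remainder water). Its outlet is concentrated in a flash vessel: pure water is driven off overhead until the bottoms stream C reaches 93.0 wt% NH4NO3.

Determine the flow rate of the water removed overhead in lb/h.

NH4NO3 entering = 1204×0.248 + 960.8×0.775 + 970.2×0.187 = 1224.6 lb/h.
All NH4NO3 reports to C, so C = 1224.6/0.930 = 1316.8 lb/h.
Total feed = 3135 lb/h; overhead = 3135 − 1316.8 = 1818.2 lb/h.

1818 lb/h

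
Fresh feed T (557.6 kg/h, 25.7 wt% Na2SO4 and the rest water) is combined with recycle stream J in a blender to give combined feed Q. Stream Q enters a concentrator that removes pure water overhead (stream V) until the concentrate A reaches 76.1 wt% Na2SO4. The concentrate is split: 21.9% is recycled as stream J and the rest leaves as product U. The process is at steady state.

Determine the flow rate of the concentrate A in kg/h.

241.1 kg/h

Overall Na2SO4 balance (none leaves overhead): Na2SO4 in fresh feed = Na2SO4 in product, i.e. 557.6×0.257 = (1−0.219)·A·0.761.
A = 143.3/(0.761×0.781) = 241.11 kg/h.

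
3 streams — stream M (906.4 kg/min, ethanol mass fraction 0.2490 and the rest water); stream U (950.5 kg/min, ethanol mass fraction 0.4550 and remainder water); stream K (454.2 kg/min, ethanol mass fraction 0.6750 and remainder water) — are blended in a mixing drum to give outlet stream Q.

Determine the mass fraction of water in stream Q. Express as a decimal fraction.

0.5826

Total flow out = 906.4 + 950.5 + 454.2 = 2311.1 kg/min.
water in = 906.4×0.751 + 950.5×0.545 + 454.2×0.325 = 1346.3 kg/min.
water mass fraction in Q = 1346.3/2311.1 = 0.5826.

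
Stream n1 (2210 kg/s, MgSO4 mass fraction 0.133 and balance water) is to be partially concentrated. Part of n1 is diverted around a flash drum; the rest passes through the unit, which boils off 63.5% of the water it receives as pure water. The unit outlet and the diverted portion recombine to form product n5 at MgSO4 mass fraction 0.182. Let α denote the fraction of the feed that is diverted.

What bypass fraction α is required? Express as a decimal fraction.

0.511

All 2210×0.133 = 293.93 kg/s of MgSO4 reaches n5, so n5 = 293.93/0.182 = 1615 kg/s and vapour = 595 kg/s.
The evaporator receives (1−α)·2210 of feed at 0.867 water and removes 0.635 of that water:
0.635×0.867×(1−α)×2210 = 595
(1−α) = 595/1216.7 = 0.4890;  α = 0.5110.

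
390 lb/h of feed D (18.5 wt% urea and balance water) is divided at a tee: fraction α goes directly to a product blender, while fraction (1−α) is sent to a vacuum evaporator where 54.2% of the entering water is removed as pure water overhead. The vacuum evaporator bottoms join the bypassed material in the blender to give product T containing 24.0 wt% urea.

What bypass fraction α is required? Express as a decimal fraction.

All 390×0.185 = 72.15 lb/h of urea reaches T, so T = 72.15/0.240 = 300.63 lb/h and vapour = 89.375 lb/h.
The evaporator receives (1−α)·390 of feed at 0.815 water and removes 0.542 of that water:
0.542×0.815×(1−α)×390 = 89.375
(1−α) = 89.375/172.27 = 0.5188;  α = 0.4812.

0.481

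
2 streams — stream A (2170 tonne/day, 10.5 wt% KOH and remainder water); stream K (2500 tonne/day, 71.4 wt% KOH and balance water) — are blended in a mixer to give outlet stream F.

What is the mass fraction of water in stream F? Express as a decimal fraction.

0.569

Total flow out = 2170 + 2500 = 4670 tonne/day.
water in = 2170×0.895 + 2500×0.286 = 2657.2 tonne/day.
water mass fraction in F = 2657.2/4670 = 0.569.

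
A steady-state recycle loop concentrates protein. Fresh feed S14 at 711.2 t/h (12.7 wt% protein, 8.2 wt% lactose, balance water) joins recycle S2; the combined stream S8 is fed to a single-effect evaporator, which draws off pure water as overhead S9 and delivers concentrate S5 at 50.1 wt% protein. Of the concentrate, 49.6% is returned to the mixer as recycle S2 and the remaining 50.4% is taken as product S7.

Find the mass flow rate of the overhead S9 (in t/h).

530.9 t/h

Overall protein balance (none leaves overhead): protein in fresh feed = protein in product, i.e. 711.2×0.127 = (1−0.496)·S5·0.501.
S5 = 90.322/(0.501×0.504) = 357.71 t/h.
Recycle S2 = 0.496×357.71 = 177.42 t/h.
Combined feed S8 = 711.2 + 177.42 = 888.62 t/h.
Overhead S9 = S8 − S5 = 888.62 − 357.71 = 530.92 t/h.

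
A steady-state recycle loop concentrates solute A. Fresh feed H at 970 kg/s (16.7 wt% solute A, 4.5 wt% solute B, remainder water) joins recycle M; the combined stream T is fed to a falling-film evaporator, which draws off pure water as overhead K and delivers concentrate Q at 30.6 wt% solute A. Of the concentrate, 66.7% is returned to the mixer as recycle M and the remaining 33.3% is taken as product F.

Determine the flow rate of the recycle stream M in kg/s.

Overall solute A balance (none leaves overhead): solute A in fresh feed = solute A in product, i.e. 970×0.167 = (1−0.667)·Q·0.306.
Q = 161.99/(0.306×0.333) = 1589.7 kg/s.
Recycle M = 0.667×1589.7 = 1060.3 kg/s.

1060 kg/s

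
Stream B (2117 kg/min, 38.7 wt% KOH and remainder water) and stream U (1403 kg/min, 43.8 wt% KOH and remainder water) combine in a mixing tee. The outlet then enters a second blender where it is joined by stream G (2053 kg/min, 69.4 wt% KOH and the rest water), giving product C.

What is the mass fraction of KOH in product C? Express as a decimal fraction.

0.513

Overall, product flow = 5573 kg/min.
KOH in = 2117×0.387 + 1403×0.438 + 2053×0.694 = 2858.6 kg/min.
KOH fraction in C = 0.513.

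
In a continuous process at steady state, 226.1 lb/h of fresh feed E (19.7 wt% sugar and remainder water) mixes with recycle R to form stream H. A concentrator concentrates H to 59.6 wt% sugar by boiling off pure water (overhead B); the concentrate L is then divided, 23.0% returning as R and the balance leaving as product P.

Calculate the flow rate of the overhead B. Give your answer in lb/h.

151.4 lb/h

Overall sugar balance (none leaves overhead): sugar in fresh feed = sugar in product, i.e. 226.1×0.197 = (1−0.230)·L·0.596.
L = 44.542/(0.596×0.770) = 97.058 lb/h.
Recycle R = 0.230×97.058 = 22.323 lb/h.
Combined feed H = 226.1 + 22.323 = 248.42 lb/h.
Overhead B = H − L = 248.42 − 97.058 = 151.37 lb/h.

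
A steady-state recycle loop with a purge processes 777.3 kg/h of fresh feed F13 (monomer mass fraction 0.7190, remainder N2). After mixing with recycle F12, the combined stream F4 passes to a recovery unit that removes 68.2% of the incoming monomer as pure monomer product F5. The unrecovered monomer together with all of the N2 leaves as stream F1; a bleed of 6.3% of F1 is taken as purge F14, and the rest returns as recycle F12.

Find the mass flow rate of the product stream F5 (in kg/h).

542.9 kg/h

monomer in F4: m_A = 777.3×0.719 + (1−0.063)·(1−0.682)·m_A, so m_A = 558.88/0.7020 = 796.08 kg/h.
Product F5 = 0.682×796.08 = 542.93 kg/h.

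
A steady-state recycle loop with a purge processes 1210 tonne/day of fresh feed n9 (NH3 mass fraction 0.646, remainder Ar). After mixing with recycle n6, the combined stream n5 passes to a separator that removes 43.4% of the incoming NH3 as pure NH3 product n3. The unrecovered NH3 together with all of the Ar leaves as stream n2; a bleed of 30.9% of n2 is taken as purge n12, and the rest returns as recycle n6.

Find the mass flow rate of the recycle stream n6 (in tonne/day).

1460 tonne/day

Ar enters only via n9 and leaves only via the purge: 1210×0.354 = 0.309×(Ar in n2), and the separator passes all Ar, so Ar in n5 = Ar in n2 = 1386.2 tonne/day.
NH3 in n5: m_A = 1210×0.646 + (1−0.309)·(1−0.434)·m_A, so m_A = 781.66/0.6089 = 1283.7 tonne/day.
n2 = (1−0.434)×1283.7 + 1386.2 = 2112.8 tonne/day.
Recycle n6 = (1−0.309)×2112.8 = 1460 tonne/day.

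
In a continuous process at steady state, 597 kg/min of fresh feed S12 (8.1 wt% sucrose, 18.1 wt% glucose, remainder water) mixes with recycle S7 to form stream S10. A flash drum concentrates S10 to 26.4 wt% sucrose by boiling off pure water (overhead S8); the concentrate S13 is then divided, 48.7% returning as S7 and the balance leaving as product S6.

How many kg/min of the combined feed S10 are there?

Overall sucrose balance (none leaves overhead): sucrose in fresh feed = sucrose in product, i.e. 597×0.081 = (1−0.487)·S13·0.264.
S13 = 48.357/(0.264×0.513) = 357.06 kg/min.
Recycle S7 = 0.487×357.06 = 173.89 kg/min.
Combined feed S10 = 597 + 173.89 = 770.89 kg/min.

770.9 kg/min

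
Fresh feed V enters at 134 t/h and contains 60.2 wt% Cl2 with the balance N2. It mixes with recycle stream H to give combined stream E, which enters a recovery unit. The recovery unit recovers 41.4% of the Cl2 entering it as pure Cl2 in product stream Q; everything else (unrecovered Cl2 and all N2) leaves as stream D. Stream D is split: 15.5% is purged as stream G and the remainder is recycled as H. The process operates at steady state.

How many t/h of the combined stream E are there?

N2 enters only via V and leaves only via the purge: 134×0.398 = 0.155×(N2 in D), and the recovery unit passes all N2, so N2 in E = N2 in D = 344.08 t/h.
Cl2 in E: m_A = 134×0.602 + (1−0.155)·(1−0.414)·m_A, so m_A = 80.668/0.5048 = 159.79 t/h.
E = 159.79 + 344.08 = 503.87 t/h.

503.9 t/h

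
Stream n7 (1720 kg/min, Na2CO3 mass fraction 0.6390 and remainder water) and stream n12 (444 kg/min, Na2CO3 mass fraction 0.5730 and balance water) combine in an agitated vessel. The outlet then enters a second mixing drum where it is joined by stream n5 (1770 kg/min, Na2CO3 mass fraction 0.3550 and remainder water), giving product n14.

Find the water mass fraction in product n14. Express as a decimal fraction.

Overall, product flow = 3934 kg/min.
water in = 1720×0.361 + 444×0.427 + 1770×0.645 = 1952.2 kg/min.
water fraction in n14 = 0.4962.

0.4962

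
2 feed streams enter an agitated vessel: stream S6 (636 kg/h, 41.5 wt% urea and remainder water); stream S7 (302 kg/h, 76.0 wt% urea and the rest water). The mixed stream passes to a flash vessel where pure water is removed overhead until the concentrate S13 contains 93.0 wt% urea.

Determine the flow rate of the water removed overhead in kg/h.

urea entering = 636×0.415 + 302×0.760 = 493.46 kg/h.
All urea reports to S13, so S13 = 493.46/0.930 = 530.6 kg/h.
Total feed = 938 kg/h; overhead = 938 − 530.6 = 407.4 kg/h.

407.4 kg/h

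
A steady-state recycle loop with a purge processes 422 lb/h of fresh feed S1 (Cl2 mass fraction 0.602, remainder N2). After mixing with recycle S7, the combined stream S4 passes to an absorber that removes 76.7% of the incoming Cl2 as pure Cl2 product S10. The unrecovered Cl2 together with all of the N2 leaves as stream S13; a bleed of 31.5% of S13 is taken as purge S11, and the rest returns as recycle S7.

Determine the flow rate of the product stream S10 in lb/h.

231.9 lb/h

Cl2 in S4: m_A = 422×0.602 + (1−0.315)·(1−0.767)·m_A, so m_A = 254.04/0.8404 = 302.29 lb/h.
Product S10 = 0.767×302.29 = 231.86 lb/h.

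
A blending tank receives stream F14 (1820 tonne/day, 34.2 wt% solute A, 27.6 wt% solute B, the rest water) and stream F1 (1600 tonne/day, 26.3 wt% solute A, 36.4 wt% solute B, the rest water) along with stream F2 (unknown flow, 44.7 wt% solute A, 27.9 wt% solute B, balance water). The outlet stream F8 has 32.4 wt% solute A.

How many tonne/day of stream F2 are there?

527.2 tonne/day

Let F2 be the unknown flow. Total out = 3420 + F2.
solute A balance: 1043.2 + 0.447·F2 = 0.324·(3420 + F2)
(0.447 − 0.324)·F2 = 0.324×3420 − 1043.2 = 64.84
F2 = 64.84 / 0.123 = 527.15 tonne/day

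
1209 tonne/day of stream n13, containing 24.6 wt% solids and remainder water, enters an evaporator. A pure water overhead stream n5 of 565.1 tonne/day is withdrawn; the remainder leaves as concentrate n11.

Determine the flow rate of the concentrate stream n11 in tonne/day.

643.9 tonne/day

Concentrate = 1209 − 565.1 = 643.9 tonne/day.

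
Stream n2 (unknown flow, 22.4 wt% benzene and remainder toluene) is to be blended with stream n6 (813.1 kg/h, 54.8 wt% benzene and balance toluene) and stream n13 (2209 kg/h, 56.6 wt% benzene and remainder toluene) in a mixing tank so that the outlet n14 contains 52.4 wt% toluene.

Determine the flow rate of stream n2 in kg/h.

Let n2 be the unknown flow. Total out = 3022.1 + n2.
toluene balance: 1326.2 + 0.776·n2 = 0.524·(3022.1 + n2)
(0.776 − 0.524)·n2 = 0.524×3022.1 − 1326.2 = 257.35
n2 = 257.35 / 0.252 = 1021.2 kg/h

1021 kg/h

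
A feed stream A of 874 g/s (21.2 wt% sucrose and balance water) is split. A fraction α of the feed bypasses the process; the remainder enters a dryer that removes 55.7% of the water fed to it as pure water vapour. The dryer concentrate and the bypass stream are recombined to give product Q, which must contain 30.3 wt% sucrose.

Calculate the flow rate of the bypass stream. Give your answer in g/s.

276 g/s

All 874×0.212 = 185.29 g/s of sucrose reaches Q, so Q = 185.29/0.303 = 611.51 g/s and vapour = 262.49 g/s.
The evaporator receives (1−α)·874 of feed at 0.788 water and removes 0.557 of that water:
0.557×0.788×(1−α)×874 = 262.49
(1−α) = 262.49/383.61 = 0.6843;  α = 0.3157.
Bypass flow = 0.3157×874 = 275.96 g/s.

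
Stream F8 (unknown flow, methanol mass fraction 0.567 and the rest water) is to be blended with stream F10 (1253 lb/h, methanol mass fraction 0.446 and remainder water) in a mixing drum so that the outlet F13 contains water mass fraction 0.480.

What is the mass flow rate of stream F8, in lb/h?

Let F8 be the unknown flow. Total out = 1253 + F8.
water balance: 694.16 + 0.433·F8 = 0.480·(1253 + F8)
(0.433 − 0.480)·F8 = 0.480×1253 − 694.16 = -92.722
F8 = -92.722 / -0.047 = 1972.8 lb/h

1973 lb/h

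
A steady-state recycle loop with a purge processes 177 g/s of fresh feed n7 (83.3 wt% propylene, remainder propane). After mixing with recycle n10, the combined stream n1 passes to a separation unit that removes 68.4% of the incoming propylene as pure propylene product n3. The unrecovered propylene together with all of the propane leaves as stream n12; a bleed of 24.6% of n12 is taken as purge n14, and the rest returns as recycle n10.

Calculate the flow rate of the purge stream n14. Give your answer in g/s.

propane enters only via n7 and leaves only via the purge: 177×0.167 = 0.246×(propane in n12), and the separation unit passes all propane, so propane in n1 = propane in n12 = 120.16 g/s.
propylene in n1: m_A = 177×0.833 + (1−0.246)·(1−0.684)·m_A, so m_A = 147.44/0.7617 = 193.56 g/s.
n12 = (1−0.684)×193.56 + 120.16 = 181.32 g/s.
Purge n14 = 0.246×181.32 = 44.606 g/s.

44.61 g/s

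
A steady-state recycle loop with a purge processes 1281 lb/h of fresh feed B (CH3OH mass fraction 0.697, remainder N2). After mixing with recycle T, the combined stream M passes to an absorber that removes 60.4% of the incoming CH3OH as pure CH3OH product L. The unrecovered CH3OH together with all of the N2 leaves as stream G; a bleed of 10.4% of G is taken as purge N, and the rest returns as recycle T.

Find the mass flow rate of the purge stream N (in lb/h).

N2 enters only via B and leaves only via the purge: 1281×0.303 = 0.104×(N2 in G), and the absorber passes all N2, so N2 in M = N2 in G = 3732.1 lb/h.
CH3OH in M: m_A = 1281×0.697 + (1−0.104)·(1−0.604)·m_A, so m_A = 892.86/0.6452 = 1383.9 lb/h.
G = (1−0.604)×1383.9 + 3732.1 = 4280.2 lb/h.
Purge N = 0.104×4280.2 = 445.14 lb/h.

445.1 lb/h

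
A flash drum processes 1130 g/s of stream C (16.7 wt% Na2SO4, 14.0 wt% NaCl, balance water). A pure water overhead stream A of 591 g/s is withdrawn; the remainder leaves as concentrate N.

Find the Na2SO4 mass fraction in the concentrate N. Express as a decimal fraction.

Na2SO4 is not removed: 1130×0.167 = 188.71 g/s of Na2SO4 enters N.
Concentrate = 1130 − 591 = 539 g/s.
Mass fraction = 188.71/539 = 0.350.

0.350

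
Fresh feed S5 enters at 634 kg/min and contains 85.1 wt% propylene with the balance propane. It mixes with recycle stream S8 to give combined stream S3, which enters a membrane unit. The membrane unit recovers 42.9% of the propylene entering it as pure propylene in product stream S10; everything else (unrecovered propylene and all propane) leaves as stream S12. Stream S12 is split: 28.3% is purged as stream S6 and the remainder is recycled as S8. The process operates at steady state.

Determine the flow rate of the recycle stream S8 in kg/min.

propane enters only via S5 and leaves only via the purge: 634×0.149 = 0.283×(propane in S12), and the membrane unit passes all propane, so propane in S3 = propane in S12 = 333.8 kg/min.
propylene in S3: m_A = 634×0.851 + (1−0.283)·(1−0.429)·m_A, so m_A = 539.53/0.5906 = 913.55 kg/min.
S12 = (1−0.429)×913.55 + 333.8 = 855.44 kg/min.
Recycle S8 = (1−0.283)×855.44 = 613.35 kg/min.

613.3 kg/min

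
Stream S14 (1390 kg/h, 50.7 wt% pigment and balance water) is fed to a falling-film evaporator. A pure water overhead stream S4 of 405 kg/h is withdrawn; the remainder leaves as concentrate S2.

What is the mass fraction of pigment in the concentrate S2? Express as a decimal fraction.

pigment is not removed: 1390×0.507 = 704.73 kg/h of pigment enters S2.
Concentrate = 1390 − 405 = 985 kg/h.
Mass fraction = 704.73/985 = 0.715.

0.715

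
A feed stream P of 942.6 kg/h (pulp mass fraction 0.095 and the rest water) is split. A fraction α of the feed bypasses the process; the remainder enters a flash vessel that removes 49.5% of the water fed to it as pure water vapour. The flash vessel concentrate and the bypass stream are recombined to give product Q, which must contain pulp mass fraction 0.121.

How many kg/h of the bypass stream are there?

490.5 kg/h

All 942.6×0.095 = 89.547 kg/h of pulp reaches Q, so Q = 89.547/0.121 = 740.06 kg/h and vapour = 202.54 kg/h.
The evaporator receives (1−α)·942.6 of feed at 0.905 water and removes 0.495 of that water:
0.495×0.905×(1−α)×942.6 = 202.54
(1−α) = 202.54/422.26 = 0.4797;  α = 0.5203.
Bypass flow = 0.5203×942.6 = 490.47 kg/h.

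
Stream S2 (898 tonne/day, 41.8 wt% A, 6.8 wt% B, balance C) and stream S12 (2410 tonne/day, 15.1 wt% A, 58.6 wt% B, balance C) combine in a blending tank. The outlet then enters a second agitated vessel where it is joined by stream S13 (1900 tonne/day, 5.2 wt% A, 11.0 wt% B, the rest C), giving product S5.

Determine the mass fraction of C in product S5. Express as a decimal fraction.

Overall, product flow = 5208 tonne/day.
C in = 898×0.514 + 2410×0.263 + 1900×0.838 = 2687.6 tonne/day.
C fraction in S5 = 0.516.

0.516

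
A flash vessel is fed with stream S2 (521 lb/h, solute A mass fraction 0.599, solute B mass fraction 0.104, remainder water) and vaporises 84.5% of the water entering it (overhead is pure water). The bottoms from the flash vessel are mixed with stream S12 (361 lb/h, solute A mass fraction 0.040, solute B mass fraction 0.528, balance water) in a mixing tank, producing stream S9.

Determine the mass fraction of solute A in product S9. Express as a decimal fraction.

0.435

Vapour removed = 0.845×0.297×521 = 130.75 lb/h; concentrate = 390.25 lb/h.
solute A reaching the mixer = 312.08 (from concentrate) + 361×0.040 = 326.52 lb/h.
Product flow = 390.25 + 361 = 751.25 lb/h; solute A fraction = 0.435.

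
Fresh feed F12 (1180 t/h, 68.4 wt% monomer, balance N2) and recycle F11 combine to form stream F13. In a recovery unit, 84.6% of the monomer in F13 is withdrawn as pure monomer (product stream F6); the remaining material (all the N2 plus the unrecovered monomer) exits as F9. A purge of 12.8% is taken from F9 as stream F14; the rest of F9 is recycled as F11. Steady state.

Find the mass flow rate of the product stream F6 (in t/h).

788.7 t/h

monomer in F13: m_A = 1180×0.684 + (1−0.128)·(1−0.846)·m_A, so m_A = 807.12/0.8657 = 932.32 t/h.
Product F6 = 0.846×932.32 = 788.74 t/h.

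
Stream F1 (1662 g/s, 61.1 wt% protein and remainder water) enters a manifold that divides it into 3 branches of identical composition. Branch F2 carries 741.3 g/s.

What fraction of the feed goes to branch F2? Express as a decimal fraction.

0.446

Fraction to F2 = 741.3/1662 = 0.4460.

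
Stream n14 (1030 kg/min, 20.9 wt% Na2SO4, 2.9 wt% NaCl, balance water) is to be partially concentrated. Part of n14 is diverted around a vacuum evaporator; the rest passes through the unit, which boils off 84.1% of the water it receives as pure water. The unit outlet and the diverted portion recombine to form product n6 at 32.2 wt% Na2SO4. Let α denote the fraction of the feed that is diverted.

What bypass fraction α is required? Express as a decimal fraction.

0.452

All 1030×0.209 = 215.27 kg/min of Na2SO4 reaches n6, so n6 = 215.27/0.322 = 668.54 kg/min and vapour = 361.46 kg/min.
The evaporator receives (1−α)·1030 of feed at 0.762 water and removes 0.841 of that water:
0.841×0.762×(1−α)×1030 = 361.46
(1−α) = 361.46/660.07 = 0.5476;  α = 0.4524.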